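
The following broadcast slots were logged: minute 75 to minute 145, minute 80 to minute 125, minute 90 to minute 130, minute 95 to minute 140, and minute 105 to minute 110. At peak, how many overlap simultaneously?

Walk the sorted start/end points keeping a running depth.
The depth first hits 5 at minute 105.

5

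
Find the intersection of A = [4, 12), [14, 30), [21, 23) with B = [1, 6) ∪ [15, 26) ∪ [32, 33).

[4, 6) ∪ [15, 26)

Merge the first list: [4, 12), [14, 30).
[4, 12) overlaps B on [4, 6).
[14, 30) overlaps B on [15, 26).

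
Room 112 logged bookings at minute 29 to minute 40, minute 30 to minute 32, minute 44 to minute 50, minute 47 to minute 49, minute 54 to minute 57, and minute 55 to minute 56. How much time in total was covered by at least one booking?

20 minutes

Merged: minute 29 to minute 40, minute 44 to minute 50, minute 54 to minute 57.
Lengths: 11 minutes + 6 minutes + 3 minutes = 20 minutes.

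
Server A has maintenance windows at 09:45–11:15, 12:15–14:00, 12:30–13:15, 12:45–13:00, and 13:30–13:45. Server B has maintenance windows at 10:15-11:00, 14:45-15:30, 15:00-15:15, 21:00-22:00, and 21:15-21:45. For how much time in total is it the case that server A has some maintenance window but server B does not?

2 h 30 min

First set merges to 09:45–11:15, 12:15–14:00.
Second set merges to 10:15–11:00, 14:45–15:30, 21:00–22:00.
A \ B = 09:45–10:15, 11:00–11:15, 12:15–14:00.
Total: 30 min + 15 min + 1 h 45 min = 2 h 30 min.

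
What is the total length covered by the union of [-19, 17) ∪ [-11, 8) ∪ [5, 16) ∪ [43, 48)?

41

Merged: [-19, 17), [43, 48).
Lengths: 36 + 5 = 41.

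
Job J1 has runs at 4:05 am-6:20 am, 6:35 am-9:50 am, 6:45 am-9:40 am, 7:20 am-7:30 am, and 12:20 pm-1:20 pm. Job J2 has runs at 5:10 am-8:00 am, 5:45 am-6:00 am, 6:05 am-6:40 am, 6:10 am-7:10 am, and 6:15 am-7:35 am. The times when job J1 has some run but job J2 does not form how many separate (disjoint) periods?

3

First set merges to 4:05 am–6:20 am, 6:35 am–9:50 am, 12:20 pm–1:20 pm.
Second set merges to 5:10 am–8:00 am.
A \ B = 4:05 am–5:10 am, 8:00 am–9:50 am, 12:20 pm–1:20 pm.
That is 3 disjoint pieces.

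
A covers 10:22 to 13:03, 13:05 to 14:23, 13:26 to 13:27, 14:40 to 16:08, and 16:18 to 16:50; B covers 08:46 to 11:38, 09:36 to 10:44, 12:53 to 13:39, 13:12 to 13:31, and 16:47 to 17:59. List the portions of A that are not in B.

11:38–12:53, 13:39–14:23, 14:40–16:08, 16:18–16:47

First set merges to 10:22–13:03, 13:05–14:23, 14:40–16:08, 16:18–16:50.
Second set merges to 08:46–11:38, 12:53–13:39, 16:47–17:59.
10:22–13:03 with B removed leaves 11:38–12:53.
13:05–14:23 with B removed leaves 13:39–14:23.
14:40–16:08 is untouched.
16:18–16:50 with B removed leaves 16:18–16:47.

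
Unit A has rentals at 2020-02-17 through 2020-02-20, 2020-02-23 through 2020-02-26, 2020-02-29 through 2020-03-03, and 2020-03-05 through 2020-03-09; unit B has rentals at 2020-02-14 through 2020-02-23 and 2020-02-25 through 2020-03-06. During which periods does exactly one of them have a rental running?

A but not B: 2020-02-24 through 2020-02-24, 2020-03-07 through 2020-03-09.
B but not A: 2020-02-14 through 2020-02-16, 2020-02-21 through 2020-02-22, 2020-02-27 through 2020-02-28, 2020-03-04 through 2020-03-04.
Combining gives A △ B.

2020-02-14 through 2020-02-16, 2020-02-21 through 2020-02-22, 2020-02-24 through 2020-02-24, 2020-02-27 through 2020-02-28, 2020-03-04 through 2020-03-04, 2020-03-07 through 2020-03-09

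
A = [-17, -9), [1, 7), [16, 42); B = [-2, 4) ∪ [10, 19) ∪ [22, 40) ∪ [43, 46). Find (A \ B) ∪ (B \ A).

Only in the first: [-17, -9), [4, 7), [19, 22), [40, 42).
Only in the second: [-2, 1), [10, 16), [43, 46).
Together these are the periods covered by exactly one.

[-17, -9) ∪ [-2, 1) ∪ [4, 7) ∪ [10, 16) ∪ [19, 22) ∪ [40, 42) ∪ [43, 46)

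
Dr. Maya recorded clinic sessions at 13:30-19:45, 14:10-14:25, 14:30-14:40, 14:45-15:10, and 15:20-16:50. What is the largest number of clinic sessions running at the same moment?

At 14:10, 2 of the intervals are simultaneously active.
No point has more.

2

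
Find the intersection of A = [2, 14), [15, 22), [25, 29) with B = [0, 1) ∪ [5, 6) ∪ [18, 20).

[5, 6) ∪ [18, 20)

[2, 14) meets the second set on [5, 6).
[15, 22) meets the second set on [18, 20).
[25, 29): no overlap with the second set.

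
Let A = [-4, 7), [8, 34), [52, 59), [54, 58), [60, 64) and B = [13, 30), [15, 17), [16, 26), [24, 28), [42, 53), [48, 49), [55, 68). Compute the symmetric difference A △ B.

First set merges to [-4, 7), [8, 34), [52, 59), [60, 64).
Second set merges to [13, 30), [42, 53), [55, 68).
Only in the first: [-4, 7), [8, 13), [30, 34), [53, 55).
Only in the second: [42, 52), [59, 60), [64, 68).
Together these are the periods covered by exactly one.

[-4, 7) ∪ [8, 13) ∪ [30, 34) ∪ [42, 52) ∪ [53, 55) ∪ [59, 60) ∪ [64, 68)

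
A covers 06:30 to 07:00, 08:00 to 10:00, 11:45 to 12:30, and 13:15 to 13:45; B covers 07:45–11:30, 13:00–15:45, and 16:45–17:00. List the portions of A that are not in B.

06:30-07:00, 11:45-12:30

06:30-07:00 is untouched.
08:00-10:00 lies entirely inside B → drops out.
11:45-12:30 is untouched.
13:15-13:45 lies entirely inside B → drops out.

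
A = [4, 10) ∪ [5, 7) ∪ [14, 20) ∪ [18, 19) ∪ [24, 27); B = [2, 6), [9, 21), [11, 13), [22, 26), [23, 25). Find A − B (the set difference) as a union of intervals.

A, merged: [4, 10), [14, 20), [24, 27).
B, merged: [2, 6), [9, 21), [22, 26).
[4, 10) \ B = [6, 9).
[14, 20): entirely removed.
[24, 27) \ B = [26, 27).

[6, 9) ∪ [26, 27)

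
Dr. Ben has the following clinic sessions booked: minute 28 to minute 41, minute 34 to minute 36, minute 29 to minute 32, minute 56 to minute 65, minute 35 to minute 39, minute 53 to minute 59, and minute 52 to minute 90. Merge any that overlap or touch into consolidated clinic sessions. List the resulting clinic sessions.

Sort by start: minute 28 to minute 41, minute 29 to minute 32, minute 34 to minute 36, minute 35 to minute 39, minute 52 to minute 90, minute 53 to minute 59, minute 56 to minute 65.
minute 29 to minute 32 overlaps/touches minute 28 to minute 41 → extend to minute 28 to minute 41.
minute 34 to minute 36 overlaps/touches minute 28 to minute 41 → extend to minute 28 to minute 41.
minute 35 to minute 39 overlaps/touches minute 28 to minute 41 → extend to minute 28 to minute 41.
minute 52 to minute 90 is disjoint → start new block.
minute 53 to minute 59 overlaps/touches minute 52 to minute 90 → extend to minute 52 to minute 90.
minute 56 to minute 65 overlaps/touches minute 52 to minute 90 → extend to minute 52 to minute 90.

minute 28 to minute 41, minute 52 to minute 90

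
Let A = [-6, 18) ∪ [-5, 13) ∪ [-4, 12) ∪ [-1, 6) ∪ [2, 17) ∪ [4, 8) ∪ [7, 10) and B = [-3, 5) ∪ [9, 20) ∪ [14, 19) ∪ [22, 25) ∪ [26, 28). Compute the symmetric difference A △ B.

[-6, -3) ∪ [5, 9) ∪ [18, 20) ∪ [22, 25) ∪ [26, 28)

First set merges to [-6, 18).
Second set merges to [-3, 5), [9, 20), [22, 25), [26, 28).
A but not B: [-6, -3), [5, 9).
B but not A: [18, 20), [22, 25), [26, 28).
Combining gives A △ B.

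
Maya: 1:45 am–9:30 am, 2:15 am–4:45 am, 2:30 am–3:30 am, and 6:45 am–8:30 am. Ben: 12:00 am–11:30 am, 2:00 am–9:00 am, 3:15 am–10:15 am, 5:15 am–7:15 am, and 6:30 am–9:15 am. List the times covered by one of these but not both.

12:00 am-1:45 am, 9:30 am-11:30 am

A, merged: 1:45 am-9:30 am.
B, merged: 12:00 am-11:30 am.
A but not B: none.
B but not A: 12:00 am-1:45 am, 9:30 am-11:30 am.
Combining gives A △ B.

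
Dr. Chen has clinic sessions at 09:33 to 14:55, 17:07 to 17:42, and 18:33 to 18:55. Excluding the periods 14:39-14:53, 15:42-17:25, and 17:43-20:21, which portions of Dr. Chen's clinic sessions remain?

09:33–14:39, 14:53–14:55, 17:25–17:42

09:33–14:55 with B removed leaves 09:33–14:39, 14:53–14:55.
17:07–17:42 with B removed leaves 17:25–17:42.
18:33–18:55 lies entirely inside B → drops out.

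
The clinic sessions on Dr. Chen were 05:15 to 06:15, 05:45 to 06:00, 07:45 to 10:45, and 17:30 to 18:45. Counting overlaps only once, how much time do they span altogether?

5 h 15 min

Merged: 05:15-06:15, 07:45-10:45, 17:30-18:45.
Lengths: 1 h + 3 h + 1 h 15 min = 5 h 15 min.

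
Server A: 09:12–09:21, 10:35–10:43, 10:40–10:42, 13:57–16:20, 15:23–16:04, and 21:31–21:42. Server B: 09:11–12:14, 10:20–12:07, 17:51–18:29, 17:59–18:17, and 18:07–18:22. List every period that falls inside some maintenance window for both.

09:12–09:21, 10:35–10:43

A, merged: 09:12–09:21, 10:35–10:43, 13:57–16:20, 21:31–21:42.
B, merged: 09:11–12:14, 17:51–18:29.
09:12–09:21 meets the second set on 09:12–09:21.
10:35–10:43 meets the second set on 10:35–10:43.
13:57–16:20: no overlap with the second set.
21:31–21:42: no overlap with the second set.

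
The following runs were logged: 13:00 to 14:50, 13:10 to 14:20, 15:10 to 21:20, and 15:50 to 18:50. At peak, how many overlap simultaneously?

2

Sweep endpoints in order; track running count of active intervals.
Peak of 2 reached at 13:10.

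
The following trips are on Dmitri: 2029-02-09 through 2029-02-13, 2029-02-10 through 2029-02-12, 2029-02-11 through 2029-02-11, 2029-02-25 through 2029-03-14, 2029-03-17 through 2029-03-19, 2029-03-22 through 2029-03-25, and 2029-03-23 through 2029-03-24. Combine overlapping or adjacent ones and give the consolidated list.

2029-02-10 through 2029-02-12 overlaps/touches 2029-02-09 through 2029-02-13 → extend to 2029-02-09 through 2029-02-13.
2029-02-11 through 2029-02-11 overlaps/touches 2029-02-09 through 2029-02-13 → extend to 2029-02-09 through 2029-02-13.
2029-02-25 through 2029-03-14 is disjoint → start new block.
2029-03-17 through 2029-03-19 is disjoint → start new block.
2029-03-22 through 2029-03-25 is disjoint → start new block.
2029-03-23 through 2029-03-24 overlaps/touches 2029-03-22 through 2029-03-25 → extend to 2029-03-22 through 2029-03-25.

2029-02-09 through 2029-02-13, 2029-02-25 through 2029-03-14, 2029-03-17 through 2029-03-19, 2029-03-22 through 2029-03-25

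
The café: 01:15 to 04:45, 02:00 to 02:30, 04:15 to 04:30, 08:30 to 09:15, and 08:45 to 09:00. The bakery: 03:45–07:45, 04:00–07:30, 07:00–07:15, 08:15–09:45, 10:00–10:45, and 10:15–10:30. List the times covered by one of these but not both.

Merge the first list: 01:15–04:45, 08:30–09:15.
Merge the second list: 03:45–07:45, 08:15–09:45, 10:00–10:45.
A but not B: 01:15–03:45.
B but not A: 04:45–07:45, 08:15–08:30, 09:15–09:45, 10:00–10:45.
Combining gives A △ B.

01:15–03:45, 04:45–07:45, 08:15–08:30, 09:15–09:45, 10:00–10:45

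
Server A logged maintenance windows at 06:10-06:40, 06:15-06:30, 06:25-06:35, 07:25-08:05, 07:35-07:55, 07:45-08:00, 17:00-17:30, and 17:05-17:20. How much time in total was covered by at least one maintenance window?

1 h 40 min

Merged: 06:10–06:40, 07:25–08:05, 17:00–17:30.
Lengths: 30 min + 40 min + 30 min = 1 h 40 min.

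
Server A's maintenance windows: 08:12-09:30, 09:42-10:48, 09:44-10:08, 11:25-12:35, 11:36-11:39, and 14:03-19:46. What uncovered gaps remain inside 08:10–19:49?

08:10–08:12, 09:30–09:42, 10:48–11:25, 12:35–14:03, 19:46–19:49

The merged coverage is 08:12–09:30, 09:42–10:48, 11:25–12:35, 14:03–19:46.
Uncovered inside 08:10–19:49: 08:10–08:12, 09:30–09:42, 10:48–11:25, 12:35–14:03, 19:46–19:49.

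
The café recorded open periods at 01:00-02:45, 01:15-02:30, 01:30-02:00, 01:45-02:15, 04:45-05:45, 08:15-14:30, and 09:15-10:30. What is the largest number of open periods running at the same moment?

4

Walk the sorted start/end points keeping a running depth.
The depth first hits 4 at 01:45.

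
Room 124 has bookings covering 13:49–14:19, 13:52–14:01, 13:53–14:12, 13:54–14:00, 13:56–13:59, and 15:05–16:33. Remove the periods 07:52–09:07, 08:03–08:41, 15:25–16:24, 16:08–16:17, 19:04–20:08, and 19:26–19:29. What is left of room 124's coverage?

13:49-14:19, 15:05-15:25, 16:24-16:33

Merge the first list: 13:49-14:19, 15:05-16:33.
Merge the second list: 07:52-09:07, 15:25-16:24, 19:04-20:08.
13:49-14:19 is untouched.
15:05-16:33 with B removed leaves 15:05-15:25, 16:24-16:33.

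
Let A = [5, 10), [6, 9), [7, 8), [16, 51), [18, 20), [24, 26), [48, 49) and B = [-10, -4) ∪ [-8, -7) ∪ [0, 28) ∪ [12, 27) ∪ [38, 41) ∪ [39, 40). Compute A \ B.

First set merges to [5, 10), [16, 51).
Second set merges to [-10, -4), [0, 28), [38, 41).
[5, 10) lies entirely inside B → drops out.
[16, 51) with B removed leaves [28, 38), [41, 51).

[28, 38) ∪ [41, 51)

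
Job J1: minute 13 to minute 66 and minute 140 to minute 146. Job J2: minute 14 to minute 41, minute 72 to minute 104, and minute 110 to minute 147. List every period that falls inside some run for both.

minute 14 to minute 41, minute 140 to minute 146

minute 13 to minute 66 ∩ B → minute 14 to minute 41.
minute 140 to minute 146 ∩ B → minute 140 to minute 146.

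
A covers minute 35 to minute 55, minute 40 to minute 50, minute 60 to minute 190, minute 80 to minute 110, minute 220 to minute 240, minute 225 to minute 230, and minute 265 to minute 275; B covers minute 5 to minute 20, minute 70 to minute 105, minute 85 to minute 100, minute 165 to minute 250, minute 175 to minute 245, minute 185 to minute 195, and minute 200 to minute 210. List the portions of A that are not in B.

minute 35 to minute 55, minute 60 to minute 70, minute 105 to minute 165, minute 265 to minute 275

Merge the first list: minute 35 to minute 55, minute 60 to minute 190, minute 220 to minute 240, minute 265 to minute 275.
Merge the second list: minute 5 to minute 20, minute 70 to minute 105, minute 165 to minute 250.
minute 35 to minute 55: nothing removed.
minute 60 to minute 190 \ B = minute 60 to minute 70, minute 105 to minute 165.
minute 220 to minute 240: entirely removed.
minute 265 to minute 275: nothing removed.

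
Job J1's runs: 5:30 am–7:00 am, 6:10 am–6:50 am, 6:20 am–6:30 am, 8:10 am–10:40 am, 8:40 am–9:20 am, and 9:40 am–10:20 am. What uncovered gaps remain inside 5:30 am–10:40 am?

7:00 am–8:10 am

Covered (merged): 5:30 am–7:00 am, 8:10 am–10:40 am.
Complement within 5:30 am–10:40 am: 7:00 am–8:10 am.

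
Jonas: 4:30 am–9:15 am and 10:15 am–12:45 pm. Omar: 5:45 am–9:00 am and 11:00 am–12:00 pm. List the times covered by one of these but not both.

Only in the first: 4:30 am–5:45 am, 9:00 am–9:15 am, 10:15 am–11:00 am, 12:00 pm–12:45 pm.
Only in the second: none.
Together these are the periods covered by exactly one.

4:30 am–5:45 am, 9:00 am–9:15 am, 10:15 am–11:00 am, 12:00 pm–12:45 pm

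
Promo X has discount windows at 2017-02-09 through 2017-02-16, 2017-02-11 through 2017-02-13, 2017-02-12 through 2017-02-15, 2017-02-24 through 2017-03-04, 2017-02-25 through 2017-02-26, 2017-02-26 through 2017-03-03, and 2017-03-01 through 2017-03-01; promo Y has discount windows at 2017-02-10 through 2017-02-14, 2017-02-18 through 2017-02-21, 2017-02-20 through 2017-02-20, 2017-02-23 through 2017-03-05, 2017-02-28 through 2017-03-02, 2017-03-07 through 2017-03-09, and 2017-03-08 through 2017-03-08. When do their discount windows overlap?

2017-02-10 through 2017-02-14, 2017-02-24 through 2017-03-04

Merge the first list: 2017-02-09 through 2017-02-16, 2017-02-24 through 2017-03-04.
Merge the second list: 2017-02-10 through 2017-02-14, 2017-02-18 through 2017-02-21, 2017-02-23 through 2017-03-05, 2017-03-07 through 2017-03-09.
2017-02-09 through 2017-02-16 ∩ B → 2017-02-10 through 2017-02-14.
2017-02-24 through 2017-03-04 ∩ B → 2017-02-24 through 2017-03-04.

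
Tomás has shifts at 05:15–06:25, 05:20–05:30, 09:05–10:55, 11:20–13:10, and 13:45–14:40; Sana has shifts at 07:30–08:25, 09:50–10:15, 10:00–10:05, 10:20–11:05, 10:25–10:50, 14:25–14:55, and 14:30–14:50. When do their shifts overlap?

09:50–10:15, 10:20–10:55, 14:25–14:40

A, merged: 05:15–06:25, 09:05–10:55, 11:20–13:10, 13:45–14:40.
B, merged: 07:30–08:25, 09:50–10:15, 10:20–11:05, 14:25–14:55.
05:15–06:25: no overlap with the second set.
09:05–10:55 meets the second set on 09:50–10:15, 10:20–10:55.
11:20–13:10: no overlap with the second set.
13:45–14:40 meets the second set on 14:25–14:40.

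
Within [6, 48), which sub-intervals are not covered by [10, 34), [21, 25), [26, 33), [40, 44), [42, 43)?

[6, 10) ∪ [34, 40) ∪ [44, 48)

The merged coverage is [10, 34), [40, 44).
Complement within [6, 48): [6, 10), [34, 40), [44, 48).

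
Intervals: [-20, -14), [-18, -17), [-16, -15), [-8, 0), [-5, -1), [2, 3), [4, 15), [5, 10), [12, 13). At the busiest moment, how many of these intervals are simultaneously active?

At -18, 2 of the intervals are simultaneously active.
No point has more.

2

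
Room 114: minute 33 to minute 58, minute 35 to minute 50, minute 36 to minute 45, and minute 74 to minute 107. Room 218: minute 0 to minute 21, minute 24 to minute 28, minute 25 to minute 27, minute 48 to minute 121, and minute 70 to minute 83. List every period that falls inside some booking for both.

A, merged: minute 33 to minute 58, minute 74 to minute 107.
B, merged: minute 0 to minute 21, minute 24 to minute 28, minute 48 to minute 121.
minute 33 to minute 58 meets the second set on minute 48 to minute 58.
minute 74 to minute 107 meets the second set on minute 74 to minute 107.

minute 48 to minute 58, minute 74 to minute 107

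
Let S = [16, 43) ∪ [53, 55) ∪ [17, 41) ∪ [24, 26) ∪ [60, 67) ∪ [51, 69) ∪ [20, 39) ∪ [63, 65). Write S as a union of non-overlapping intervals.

[16, 43) ∪ [51, 69)

Sort by start: [16, 43), [17, 41), [20, 39), [24, 26), [51, 69), [53, 55), [60, 67), [63, 65).
[17, 41) overlaps/touches [16, 43) → extend to [16, 43).
[20, 39) overlaps/touches [16, 43) → extend to [16, 43).
[24, 26) overlaps/touches [16, 43) → extend to [16, 43).
[51, 69) is disjoint → start new block.
[53, 55) overlaps/touches [51, 69) → extend to [51, 69).
[60, 67) overlaps/touches [51, 69) → extend to [51, 69).
[63, 65) overlaps/touches [51, 69) → extend to [51, 69).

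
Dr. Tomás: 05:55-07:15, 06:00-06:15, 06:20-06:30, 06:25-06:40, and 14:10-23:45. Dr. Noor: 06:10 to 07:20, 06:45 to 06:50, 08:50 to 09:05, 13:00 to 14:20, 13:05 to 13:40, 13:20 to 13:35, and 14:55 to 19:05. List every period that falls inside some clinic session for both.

A, merged: 05:55–07:15, 14:10–23:45.
B, merged: 06:10–07:20, 08:50–09:05, 13:00–14:20, 14:55–19:05.
05:55–07:15 ∩ B → 06:10–07:15.
14:10–23:45 ∩ B → 14:10–14:20, 14:55–19:05.

06:10–07:15, 14:10–14:20, 14:55–19:05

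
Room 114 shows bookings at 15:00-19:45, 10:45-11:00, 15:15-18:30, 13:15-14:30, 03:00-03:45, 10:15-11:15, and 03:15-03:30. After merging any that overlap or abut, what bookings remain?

03:00–03:45, 10:15–11:15, 13:15–14:30, 15:00–19:45

Sort by start: 03:00–03:45, 03:15–03:30, 10:15–11:15, 10:45–11:00, 13:15–14:30, 15:00–19:45, 15:15–18:30.
03:15–03:30 overlaps/touches 03:00–03:45 → extend to 03:00–03:45.
10:15–11:15 is disjoint → start new block.
10:45–11:00 overlaps/touches 10:15–11:15 → extend to 10:15–11:15.
13:15–14:30 is disjoint → start new block.
15:00–19:45 is disjoint → start new block.
15:15–18:30 overlaps/touches 15:00–19:45 → extend to 15:00–19:45.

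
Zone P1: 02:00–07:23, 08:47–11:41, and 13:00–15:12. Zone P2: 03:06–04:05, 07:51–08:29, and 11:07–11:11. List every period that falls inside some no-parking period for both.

03:06–04:05, 11:07–11:11

02:00–07:23 overlaps B on 03:06–04:05.
08:47–11:41 overlaps B on 11:07–11:11.
13:00–15:12 falls entirely outside B.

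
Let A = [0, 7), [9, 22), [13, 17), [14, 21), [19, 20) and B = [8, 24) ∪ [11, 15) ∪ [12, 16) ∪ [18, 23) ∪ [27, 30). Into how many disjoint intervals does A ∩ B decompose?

First set merges to [0, 7), [9, 22).
Second set merges to [8, 24), [27, 30).
A ∩ B = [9, 22).
That is 1 disjoint piece.

1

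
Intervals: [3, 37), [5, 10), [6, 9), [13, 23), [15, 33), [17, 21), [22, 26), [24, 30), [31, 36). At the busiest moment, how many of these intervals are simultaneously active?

Walk the sorted start/end points keeping a running depth.
The depth first hits 4 at 17.

4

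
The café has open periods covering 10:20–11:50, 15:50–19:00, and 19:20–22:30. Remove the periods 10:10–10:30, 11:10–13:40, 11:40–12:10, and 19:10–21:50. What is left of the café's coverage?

10:30-11:10, 15:50-19:00, 21:50-22:30

Second set merges to 10:10-10:30, 11:10-13:40, 19:10-21:50.
10:20-11:50 with B removed leaves 10:30-11:10.
15:50-19:00 is untouched.
19:20-22:30 with B removed leaves 21:50-22:30.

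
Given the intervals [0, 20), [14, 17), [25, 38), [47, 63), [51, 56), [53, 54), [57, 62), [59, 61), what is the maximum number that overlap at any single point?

3

Walk the sorted start/end points keeping a running depth.
The depth first hits 3 at 53.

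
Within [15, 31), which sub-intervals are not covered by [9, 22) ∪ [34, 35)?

Covered (merged): [9, 22), [34, 35).
Complement within [15, 31): [22, 31).

[22, 31)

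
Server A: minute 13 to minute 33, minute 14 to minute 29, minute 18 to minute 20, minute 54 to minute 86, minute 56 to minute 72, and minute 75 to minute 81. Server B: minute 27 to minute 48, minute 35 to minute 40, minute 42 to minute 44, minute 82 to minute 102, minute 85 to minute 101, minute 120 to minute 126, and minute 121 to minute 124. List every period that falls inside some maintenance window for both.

minute 27 to minute 33, minute 82 to minute 86

A, merged: minute 13 to minute 33, minute 54 to minute 86.
B, merged: minute 27 to minute 48, minute 82 to minute 102, minute 120 to minute 126.
minute 13 to minute 33 ∩ B → minute 27 to minute 33.
minute 54 to minute 86 ∩ B → minute 82 to minute 86.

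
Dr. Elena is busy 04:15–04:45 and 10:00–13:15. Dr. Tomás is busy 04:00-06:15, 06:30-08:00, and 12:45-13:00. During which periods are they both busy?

04:15–04:45 ∩ B → 04:15–04:45.
10:00–13:15 ∩ B → 12:45–13:00.

04:15–04:45, 12:45–13:00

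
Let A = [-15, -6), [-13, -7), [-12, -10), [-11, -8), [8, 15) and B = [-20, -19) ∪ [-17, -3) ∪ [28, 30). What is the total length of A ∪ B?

24

A, merged: [-15, -6), [8, 15).
A ∪ B = [-20, -19), [-17, -3), [8, 15), [28, 30).
Total: 1 + 14 + 7 + 2 = 24.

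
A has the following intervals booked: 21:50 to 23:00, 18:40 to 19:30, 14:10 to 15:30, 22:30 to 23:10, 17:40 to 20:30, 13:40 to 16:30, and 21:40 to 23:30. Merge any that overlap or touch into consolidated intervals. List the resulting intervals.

Sort by start: 13:40-16:30, 14:10-15:30, 17:40-20:30, 18:40-19:30, 21:40-23:30, 21:50-23:00, 22:30-23:10.
14:10-15:30 overlaps/touches 13:40-16:30 → extend to 13:40-16:30.
17:40-20:30 is disjoint → start new block.
18:40-19:30 overlaps/touches 17:40-20:30 → extend to 17:40-20:30.
21:40-23:30 is disjoint → start new block.
21:50-23:00 overlaps/touches 21:40-23:30 → extend to 21:40-23:30.
22:30-23:10 overlaps/touches 21:40-23:30 → extend to 21:40-23:30.

13:40-16:30, 17:40-20:30, 21:40-23:30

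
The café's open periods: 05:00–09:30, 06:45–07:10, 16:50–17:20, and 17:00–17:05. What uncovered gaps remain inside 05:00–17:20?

09:30-16:50

After merging, the occupied span is 05:00-09:30, 16:50-17:20.
Gaps within 05:00-17:20: 09:30-16:50.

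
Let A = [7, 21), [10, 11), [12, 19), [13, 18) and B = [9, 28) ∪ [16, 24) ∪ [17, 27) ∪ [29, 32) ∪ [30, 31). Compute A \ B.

[7, 9)

First set merges to [7, 21).
Second set merges to [9, 28), [29, 32).
[7, 21) minus B → [7, 9).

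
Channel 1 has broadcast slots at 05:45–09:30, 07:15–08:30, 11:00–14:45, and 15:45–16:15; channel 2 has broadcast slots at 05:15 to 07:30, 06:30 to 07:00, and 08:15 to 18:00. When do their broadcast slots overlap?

05:45–07:30, 08:15–09:30, 11:00–14:45, 15:45–16:15

First set merges to 05:45–09:30, 11:00–14:45, 15:45–16:15.
Second set merges to 05:15–07:30, 08:15–18:00.
05:45–09:30 ∩ B → 05:45–07:30, 08:15–09:30.
11:00–14:45 ∩ B → 11:00–14:45.
15:45–16:15 ∩ B → 15:45–16:15.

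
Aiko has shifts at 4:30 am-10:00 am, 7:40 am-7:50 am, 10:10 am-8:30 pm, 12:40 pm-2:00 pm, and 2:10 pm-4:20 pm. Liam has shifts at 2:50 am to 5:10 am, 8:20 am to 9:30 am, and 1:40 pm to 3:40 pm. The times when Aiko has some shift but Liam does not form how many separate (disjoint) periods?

4

Merge the first list: 4:30 am–10:00 am, 10:10 am–8:30 pm.
A \ B = 5:10 am–8:20 am, 9:30 am–10:00 am, 10:10 am–1:40 pm, 3:40 pm–8:30 pm.
That is 4 disjoint pieces.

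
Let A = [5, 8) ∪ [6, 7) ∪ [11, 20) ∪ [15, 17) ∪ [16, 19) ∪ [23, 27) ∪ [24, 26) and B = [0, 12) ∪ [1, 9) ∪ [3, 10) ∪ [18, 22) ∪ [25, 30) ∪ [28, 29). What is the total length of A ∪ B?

29

A, merged: [5, 8), [11, 20), [23, 27).
B, merged: [0, 12), [18, 22), [25, 30).
A ∪ B = [0, 22), [23, 30).
Total: 22 + 7 = 29.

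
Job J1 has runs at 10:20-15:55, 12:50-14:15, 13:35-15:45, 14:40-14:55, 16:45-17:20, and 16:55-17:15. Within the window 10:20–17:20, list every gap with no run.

15:55–16:45

The merged coverage is 10:20–15:55, 16:45–17:20.
Uncovered inside 10:20–17:20: 15:55–16:45.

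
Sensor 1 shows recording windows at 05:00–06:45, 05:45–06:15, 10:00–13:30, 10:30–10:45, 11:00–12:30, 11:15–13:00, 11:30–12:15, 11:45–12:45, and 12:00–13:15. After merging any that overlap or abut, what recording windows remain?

05:00-06:45, 10:00-13:30

05:45-06:15 overlaps/touches 05:00-06:45 → extend to 05:00-06:45.
10:00-13:30 is disjoint → start new block.
10:30-10:45 overlaps/touches 10:00-13:30 → extend to 10:00-13:30.
11:00-12:30 overlaps/touches 10:00-13:30 → extend to 10:00-13:30.
11:15-13:00 overlaps/touches 10:00-13:30 → extend to 10:00-13:30.
11:30-12:15 overlaps/touches 10:00-13:30 → extend to 10:00-13:30.
11:45-12:45 overlaps/touches 10:00-13:30 → extend to 10:00-13:30.
12:00-13:15 overlaps/touches 10:00-13:30 → extend to 10:00-13:30.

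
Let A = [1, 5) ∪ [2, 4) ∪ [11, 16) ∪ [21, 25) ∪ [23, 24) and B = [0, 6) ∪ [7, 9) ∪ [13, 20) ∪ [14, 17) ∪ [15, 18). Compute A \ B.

[11, 13) ∪ [21, 25)

Merge the first list: [1, 5), [11, 16), [21, 25).
Merge the second list: [0, 6), [7, 9), [13, 20).
[1, 5) lies entirely inside B → drops out.
[11, 16) with B removed leaves [11, 13).
[21, 25) is untouched.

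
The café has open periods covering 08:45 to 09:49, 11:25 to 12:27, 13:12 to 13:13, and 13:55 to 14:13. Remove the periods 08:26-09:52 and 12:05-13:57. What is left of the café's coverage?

11:25-12:05, 13:57-14:13

08:45-09:49 lies entirely inside B → drops out.
11:25-12:27 with B removed leaves 11:25-12:05.
13:12-13:13 lies entirely inside B → drops out.
13:55-14:13 with B removed leaves 13:57-14:13.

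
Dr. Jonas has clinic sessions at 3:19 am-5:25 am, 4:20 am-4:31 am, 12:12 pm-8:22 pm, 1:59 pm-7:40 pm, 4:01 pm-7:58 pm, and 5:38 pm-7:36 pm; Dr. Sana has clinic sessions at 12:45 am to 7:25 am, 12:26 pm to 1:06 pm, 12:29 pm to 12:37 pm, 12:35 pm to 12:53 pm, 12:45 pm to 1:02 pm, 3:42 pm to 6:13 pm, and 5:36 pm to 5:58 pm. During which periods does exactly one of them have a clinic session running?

A, merged: 3:19 am-5:25 am, 12:12 pm-8:22 pm.
B, merged: 12:45 am-7:25 am, 12:26 pm-1:06 pm, 3:42 pm-6:13 pm.
A but not B: 12:12 pm-12:26 pm, 1:06 pm-3:42 pm, 6:13 pm-8:22 pm.
B but not A: 12:45 am-3:19 am, 5:25 am-7:25 am.
Combining gives A △ B.

12:45 am-3:19 am, 5:25 am-7:25 am, 12:12 pm-12:26 pm, 1:06 pm-3:42 pm, 6:13 pm-8:22 pm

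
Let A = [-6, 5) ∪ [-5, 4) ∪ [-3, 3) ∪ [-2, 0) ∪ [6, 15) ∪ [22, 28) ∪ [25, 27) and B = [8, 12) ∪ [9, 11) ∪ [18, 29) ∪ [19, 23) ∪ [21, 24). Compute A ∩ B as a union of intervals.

A, merged: [-6, 5), [6, 15), [22, 28).
B, merged: [8, 12), [18, 29).
[-6, 5) meets no B interval.
[6, 15) ∩ B → [8, 12).
[22, 28) ∩ B → [22, 28).

[8, 12) ∪ [22, 28)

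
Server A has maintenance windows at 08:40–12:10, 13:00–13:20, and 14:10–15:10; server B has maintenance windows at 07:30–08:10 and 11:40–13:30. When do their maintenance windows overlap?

08:40–12:10 overlaps B on 11:40–12:10.
13:00–13:20 overlaps B on 13:00–13:20.
14:10–15:10 falls entirely outside B.

11:40–12:10, 13:00–13:20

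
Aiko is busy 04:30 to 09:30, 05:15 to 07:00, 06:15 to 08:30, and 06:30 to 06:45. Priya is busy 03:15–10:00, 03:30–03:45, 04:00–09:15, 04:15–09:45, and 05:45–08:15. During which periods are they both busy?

Merge the first list: 04:30–09:30.
Merge the second list: 03:15–10:00.
04:30–09:30 overlaps B on 04:30–09:30.

04:30–09:30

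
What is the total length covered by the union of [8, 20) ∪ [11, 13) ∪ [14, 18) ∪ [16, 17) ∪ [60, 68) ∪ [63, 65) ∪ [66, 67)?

Merged: [8, 20), [60, 68).
Lengths: 12 + 8 = 20.

20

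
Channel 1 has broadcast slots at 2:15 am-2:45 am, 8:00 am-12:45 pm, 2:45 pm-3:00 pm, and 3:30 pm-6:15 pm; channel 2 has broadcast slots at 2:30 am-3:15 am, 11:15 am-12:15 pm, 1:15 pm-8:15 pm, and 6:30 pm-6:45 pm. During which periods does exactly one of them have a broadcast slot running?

B, merged: 2:30 am–3:15 am, 11:15 am–12:15 pm, 1:15 pm–8:15 pm.
A but not B: 2:15 am–2:30 am, 8:00 am–11:15 am, 12:15 pm–12:45 pm.
B but not A: 2:45 am–3:15 am, 1:15 pm–2:45 pm, 3:00 pm–3:30 pm, 6:15 pm–8:15 pm.
Combining gives A △ B.

2:15 am–2:30 am, 2:45 am–3:15 am, 8:00 am–11:15 am, 12:15 pm–12:45 pm, 1:15 pm–2:45 pm, 3:00 pm–3:30 pm, 6:15 pm–8:15 pm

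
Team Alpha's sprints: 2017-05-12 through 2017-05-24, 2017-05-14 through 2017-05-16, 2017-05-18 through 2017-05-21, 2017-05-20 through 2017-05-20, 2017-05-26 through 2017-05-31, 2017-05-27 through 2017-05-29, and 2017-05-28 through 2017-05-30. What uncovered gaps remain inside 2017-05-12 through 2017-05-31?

2017-05-25 through 2017-05-25

Covered (merged): 2017-05-12 through 2017-05-24, 2017-05-26 through 2017-05-31.
Uncovered inside 2017-05-12 through 2017-05-31: 2017-05-25 through 2017-05-25.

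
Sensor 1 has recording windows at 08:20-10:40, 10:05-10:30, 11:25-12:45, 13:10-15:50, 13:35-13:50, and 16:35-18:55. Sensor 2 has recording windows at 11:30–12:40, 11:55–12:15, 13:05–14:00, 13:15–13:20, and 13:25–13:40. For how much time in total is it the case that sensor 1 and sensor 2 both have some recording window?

A, merged: 08:20–10:40, 11:25–12:45, 13:10–15:50, 16:35–18:55.
B, merged: 11:30–12:40, 13:05–14:00.
A ∩ B = 11:30–12:40, 13:10–14:00.
Total: 1 h 10 min + 50 min = 2 h.

2 h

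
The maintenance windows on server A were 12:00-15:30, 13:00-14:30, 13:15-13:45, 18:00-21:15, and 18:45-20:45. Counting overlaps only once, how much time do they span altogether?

6 h 45 min

Merged: 12:00–15:30, 18:00–21:15.
Lengths: 3 h 30 min + 3 h 15 min = 6 h 45 min.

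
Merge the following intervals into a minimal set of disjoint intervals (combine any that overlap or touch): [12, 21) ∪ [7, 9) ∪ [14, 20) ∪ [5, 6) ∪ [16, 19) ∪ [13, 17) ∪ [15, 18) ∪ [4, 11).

Sort by start: [4, 11), [5, 6), [7, 9), [12, 21), [13, 17), [14, 20), [15, 18), [16, 19).
[5, 6) overlaps/touches [4, 11) → extend to [4, 11).
[7, 9) overlaps/touches [4, 11) → extend to [4, 11).
[12, 21) is disjoint → start new block.
[13, 17) overlaps/touches [12, 21) → extend to [12, 21).
[14, 20) overlaps/touches [12, 21) → extend to [12, 21).
[15, 18) overlaps/touches [12, 21) → extend to [12, 21).
[16, 19) overlaps/touches [12, 21) → extend to [12, 21).

[4, 11) ∪ [12, 21)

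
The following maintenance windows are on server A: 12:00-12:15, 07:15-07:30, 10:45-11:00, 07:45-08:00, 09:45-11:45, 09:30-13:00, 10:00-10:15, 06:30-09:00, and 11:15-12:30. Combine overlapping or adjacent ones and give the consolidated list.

06:30–09:00, 09:30–13:00

Sort by start: 06:30–09:00, 07:15–07:30, 07:45–08:00, 09:30–13:00, 09:45–11:45, 10:00–10:15, 10:45–11:00, 11:15–12:30, 12:00–12:15.
07:15–07:30 overlaps/touches 06:30–09:00 → extend to 06:30–09:00.
07:45–08:00 overlaps/touches 06:30–09:00 → extend to 06:30–09:00.
09:30–13:00 is disjoint → start new block.
09:45–11:45 overlaps/touches 09:30–13:00 → extend to 09:30–13:00.
10:00–10:15 overlaps/touches 09:30–13:00 → extend to 09:30–13:00.
10:45–11:00 overlaps/touches 09:30–13:00 → extend to 09:30–13:00.
11:15–12:30 overlaps/touches 09:30–13:00 → extend to 09:30–13:00.
12:00–12:15 overlaps/touches 09:30–13:00 → extend to 09:30–13:00.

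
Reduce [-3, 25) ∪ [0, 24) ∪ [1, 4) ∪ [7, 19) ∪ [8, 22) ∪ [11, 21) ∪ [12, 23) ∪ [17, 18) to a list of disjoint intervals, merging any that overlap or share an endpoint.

[0, 24) overlaps/touches [-3, 25) → extend to [-3, 25).
[1, 4) overlaps/touches [-3, 25) → extend to [-3, 25).
[7, 19) overlaps/touches [-3, 25) → extend to [-3, 25).
[8, 22) overlaps/touches [-3, 25) → extend to [-3, 25).
[11, 21) overlaps/touches [-3, 25) → extend to [-3, 25).
[12, 23) overlaps/touches [-3, 25) → extend to [-3, 25).
[17, 18) overlaps/touches [-3, 25) → extend to [-3, 25).

[-3, 25)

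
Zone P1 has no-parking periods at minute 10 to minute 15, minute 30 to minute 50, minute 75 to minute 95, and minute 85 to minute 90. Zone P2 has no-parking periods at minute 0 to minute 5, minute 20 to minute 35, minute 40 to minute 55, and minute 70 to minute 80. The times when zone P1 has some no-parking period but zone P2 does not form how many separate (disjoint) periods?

First set merges to minute 10 to minute 15, minute 30 to minute 50, minute 75 to minute 95.
A \ B = minute 10 to minute 15, minute 35 to minute 40, minute 80 to minute 95.
That is 3 disjoint pieces.

3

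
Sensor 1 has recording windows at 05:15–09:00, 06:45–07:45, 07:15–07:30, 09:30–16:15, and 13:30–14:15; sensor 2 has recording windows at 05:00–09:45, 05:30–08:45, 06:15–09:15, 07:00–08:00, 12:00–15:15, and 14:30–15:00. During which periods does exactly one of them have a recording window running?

05:00–05:15, 09:00–09:30, 09:45–12:00, 15:15–16:15

Merge the first list: 05:15–09:00, 09:30–16:15.
Merge the second list: 05:00–09:45, 12:00–15:15.
Only in the first: 09:45–12:00, 15:15–16:15.
Only in the second: 05:00–05:15, 09:00–09:30.
Together these are the periods covered by exactly one.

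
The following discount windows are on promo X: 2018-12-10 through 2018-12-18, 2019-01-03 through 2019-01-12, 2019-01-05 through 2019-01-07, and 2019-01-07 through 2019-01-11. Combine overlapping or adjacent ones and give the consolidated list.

2019-01-03 through 2019-01-12 is disjoint → start new block.
2019-01-05 through 2019-01-07 overlaps/touches 2019-01-03 through 2019-01-12 → extend to 2019-01-03 through 2019-01-12.
2019-01-07 through 2019-01-11 overlaps/touches 2019-01-03 through 2019-01-12 → extend to 2019-01-03 through 2019-01-12.

2018-12-10 through 2018-12-18, 2019-01-03 through 2019-01-12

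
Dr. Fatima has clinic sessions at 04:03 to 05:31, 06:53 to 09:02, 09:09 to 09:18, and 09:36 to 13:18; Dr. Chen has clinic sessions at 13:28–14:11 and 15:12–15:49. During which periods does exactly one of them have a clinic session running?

04:03–05:31, 06:53–09:02, 09:09–09:18, 09:36–13:18, 13:28–14:11, 15:12–15:49

Only in the first: 04:03–05:31, 06:53–09:02, 09:09–09:18, 09:36–13:18.
Only in the second: 13:28–14:11, 15:12–15:49.
Together these are the periods covered by exactly one.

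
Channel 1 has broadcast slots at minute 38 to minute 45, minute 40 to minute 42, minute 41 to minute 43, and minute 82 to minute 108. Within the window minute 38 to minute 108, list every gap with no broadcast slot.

minute 45 to minute 82

Covered (merged): minute 38 to minute 45, minute 82 to minute 108.
Gaps within minute 38 to minute 108: minute 45 to minute 82.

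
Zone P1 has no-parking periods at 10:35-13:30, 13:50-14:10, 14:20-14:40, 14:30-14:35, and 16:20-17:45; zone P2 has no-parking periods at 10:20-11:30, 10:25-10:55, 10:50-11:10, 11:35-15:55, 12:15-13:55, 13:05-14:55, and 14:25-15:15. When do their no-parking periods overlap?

10:35-11:30, 11:35-13:30, 13:50-14:10, 14:20-14:40

Merge the first list: 10:35-13:30, 13:50-14:10, 14:20-14:40, 16:20-17:45.
Merge the second list: 10:20-11:30, 11:35-15:55.
10:35-13:30 ∩ B → 10:35-11:30, 11:35-13:30.
13:50-14:10 ∩ B → 13:50-14:10.
14:20-14:40 ∩ B → 14:20-14:40.
16:20-17:45 meets no B interval.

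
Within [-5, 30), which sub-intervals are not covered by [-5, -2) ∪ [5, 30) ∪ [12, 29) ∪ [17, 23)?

[-2, 5)

Covered (merged): [-5, -2), [5, 30).
Complement within [-5, 30): [-2, 5).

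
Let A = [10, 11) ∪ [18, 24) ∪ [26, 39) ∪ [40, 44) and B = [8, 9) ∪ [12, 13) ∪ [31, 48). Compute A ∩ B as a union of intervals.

[10, 11) meets no B interval.
[18, 24) meets no B interval.
[26, 39) ∩ B → [31, 39).
[40, 44) ∩ B → [40, 44).

[31, 39) ∪ [40, 44)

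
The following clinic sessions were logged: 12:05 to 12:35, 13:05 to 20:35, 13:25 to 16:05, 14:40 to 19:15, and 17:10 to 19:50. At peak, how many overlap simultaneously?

At 14:40, 3 of the intervals are simultaneously active.
No point has more.

3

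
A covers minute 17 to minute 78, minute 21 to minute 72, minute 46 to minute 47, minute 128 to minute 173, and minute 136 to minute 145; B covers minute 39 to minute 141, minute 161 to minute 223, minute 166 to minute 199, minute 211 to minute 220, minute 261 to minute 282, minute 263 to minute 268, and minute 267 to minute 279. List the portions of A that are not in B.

A, merged: minute 17 to minute 78, minute 128 to minute 173.
B, merged: minute 39 to minute 141, minute 161 to minute 223, minute 261 to minute 282.
minute 17 to minute 78 \ B = minute 17 to minute 39.
minute 128 to minute 173 \ B = minute 141 to minute 161.

minute 17 to minute 39, minute 141 to minute 161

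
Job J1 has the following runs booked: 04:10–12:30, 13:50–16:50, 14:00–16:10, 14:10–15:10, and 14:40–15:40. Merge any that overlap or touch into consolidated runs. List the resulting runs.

04:10–12:30, 13:50–16:50

13:50–16:50 is disjoint → start new block.
14:00–16:10 overlaps/touches 13:50–16:50 → extend to 13:50–16:50.
14:10–15:10 overlaps/touches 13:50–16:50 → extend to 13:50–16:50.
14:40–15:40 overlaps/touches 13:50–16:50 → extend to 13:50–16:50.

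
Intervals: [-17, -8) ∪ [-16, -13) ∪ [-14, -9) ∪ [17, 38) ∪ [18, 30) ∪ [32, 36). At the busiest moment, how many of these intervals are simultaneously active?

3

Walk the sorted start/end points keeping a running depth.
The depth first hits 3 at -14.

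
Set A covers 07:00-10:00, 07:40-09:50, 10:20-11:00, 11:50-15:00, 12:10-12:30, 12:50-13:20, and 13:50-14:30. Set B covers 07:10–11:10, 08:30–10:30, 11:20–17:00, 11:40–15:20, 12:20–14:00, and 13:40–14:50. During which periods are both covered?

07:10-10:00, 10:20-11:00, 11:50-15:00

Merge the first list: 07:00-10:00, 10:20-11:00, 11:50-15:00.
Merge the second list: 07:10-11:10, 11:20-17:00.
07:00-10:00 ∩ B → 07:10-10:00.
10:20-11:00 ∩ B → 10:20-11:00.
11:50-15:00 ∩ B → 11:50-15:00.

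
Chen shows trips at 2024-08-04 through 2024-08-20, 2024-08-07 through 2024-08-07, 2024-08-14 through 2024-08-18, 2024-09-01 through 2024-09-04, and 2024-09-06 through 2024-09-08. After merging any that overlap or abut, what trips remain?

2024-08-07 through 2024-08-07 overlaps/touches 2024-08-04 through 2024-08-20 → extend to 2024-08-04 through 2024-08-20.
2024-08-14 through 2024-08-18 overlaps/touches 2024-08-04 through 2024-08-20 → extend to 2024-08-04 through 2024-08-20.
2024-09-01 through 2024-09-04 is disjoint → start new block.
2024-09-06 through 2024-09-08 is disjoint → start new block.

2024-08-04 through 2024-08-20, 2024-09-01 through 2024-09-04, 2024-09-06 through 2024-09-08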